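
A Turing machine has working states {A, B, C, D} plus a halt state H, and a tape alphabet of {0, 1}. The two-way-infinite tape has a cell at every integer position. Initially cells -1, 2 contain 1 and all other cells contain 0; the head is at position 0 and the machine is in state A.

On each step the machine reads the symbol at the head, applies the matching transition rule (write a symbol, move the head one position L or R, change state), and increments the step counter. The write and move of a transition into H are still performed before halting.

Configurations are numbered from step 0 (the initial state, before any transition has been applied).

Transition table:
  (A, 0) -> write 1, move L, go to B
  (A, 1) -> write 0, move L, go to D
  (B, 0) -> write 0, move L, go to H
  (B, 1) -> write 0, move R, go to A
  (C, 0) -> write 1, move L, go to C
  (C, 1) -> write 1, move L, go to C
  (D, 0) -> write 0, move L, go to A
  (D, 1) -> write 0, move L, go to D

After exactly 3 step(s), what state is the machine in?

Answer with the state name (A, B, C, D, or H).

Answer: D

Derivation:
Step 1: in state A at pos 0, read 0 -> (A,0)->write 1,move L,goto B. Now: state=B, head=-1, tape[-2..3]=011010 (head:  ^)
Step 2: in state B at pos -1, read 1 -> (B,1)->write 0,move R,goto A. Now: state=A, head=0, tape[-2..3]=001010 (head:   ^)
Step 3: in state A at pos 0, read 1 -> (A,1)->write 0,move L,goto D. Now: state=D, head=-1, tape[-2..3]=000010 (head:  ^)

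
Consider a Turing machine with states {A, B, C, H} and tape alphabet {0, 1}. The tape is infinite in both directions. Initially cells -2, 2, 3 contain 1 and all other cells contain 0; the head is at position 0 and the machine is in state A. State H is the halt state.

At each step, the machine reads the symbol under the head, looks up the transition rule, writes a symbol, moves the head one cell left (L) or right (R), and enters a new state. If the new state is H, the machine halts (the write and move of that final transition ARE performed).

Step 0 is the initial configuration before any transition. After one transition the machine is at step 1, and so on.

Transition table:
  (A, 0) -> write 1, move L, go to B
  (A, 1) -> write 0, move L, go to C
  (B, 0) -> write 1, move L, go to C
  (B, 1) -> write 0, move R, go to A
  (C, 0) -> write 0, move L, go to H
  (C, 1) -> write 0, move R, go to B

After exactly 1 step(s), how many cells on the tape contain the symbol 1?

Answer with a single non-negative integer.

Answer: 4

Derivation:
Step 1: in state A at pos 0, read 0 -> (A,0)->write 1,move L,goto B. Now: state=B, head=-1, tape[-3..4]=01010110 (head:   ^)
Cells containing 1 after step 1: {-2, 0, 2, 3} -> 4 cell(s)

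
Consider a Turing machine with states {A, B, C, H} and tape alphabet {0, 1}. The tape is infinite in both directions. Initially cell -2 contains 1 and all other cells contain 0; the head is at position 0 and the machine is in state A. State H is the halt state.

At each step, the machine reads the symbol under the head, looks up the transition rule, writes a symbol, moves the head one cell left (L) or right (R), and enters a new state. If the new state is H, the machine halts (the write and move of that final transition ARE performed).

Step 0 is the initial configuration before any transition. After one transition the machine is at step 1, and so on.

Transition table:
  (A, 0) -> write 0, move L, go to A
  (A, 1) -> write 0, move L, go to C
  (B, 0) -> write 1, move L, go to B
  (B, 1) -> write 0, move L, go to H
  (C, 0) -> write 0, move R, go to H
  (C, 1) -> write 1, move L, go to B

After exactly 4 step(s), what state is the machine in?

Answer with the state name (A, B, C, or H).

Answer: H

Derivation:
Step 1: in state A at pos 0, read 0 -> (A,0)->write 0,move L,goto A. Now: state=A, head=-1, tape[-3..1]=01000 (head:   ^)
Step 2: in state A at pos -1, read 0 -> (A,0)->write 0,move L,goto A. Now: state=A, head=-2, tape[-3..1]=01000 (head:  ^)
Step 3: in state A at pos -2, read 1 -> (A,1)->write 0,move L,goto C. Now: state=C, head=-3, tape[-4..1]=000000 (head:  ^)
Step 4: in state C at pos -3, read 0 -> (C,0)->write 0,move R,goto H. Now: state=H, head=-2, tape[-4..1]=000000 (head:   ^)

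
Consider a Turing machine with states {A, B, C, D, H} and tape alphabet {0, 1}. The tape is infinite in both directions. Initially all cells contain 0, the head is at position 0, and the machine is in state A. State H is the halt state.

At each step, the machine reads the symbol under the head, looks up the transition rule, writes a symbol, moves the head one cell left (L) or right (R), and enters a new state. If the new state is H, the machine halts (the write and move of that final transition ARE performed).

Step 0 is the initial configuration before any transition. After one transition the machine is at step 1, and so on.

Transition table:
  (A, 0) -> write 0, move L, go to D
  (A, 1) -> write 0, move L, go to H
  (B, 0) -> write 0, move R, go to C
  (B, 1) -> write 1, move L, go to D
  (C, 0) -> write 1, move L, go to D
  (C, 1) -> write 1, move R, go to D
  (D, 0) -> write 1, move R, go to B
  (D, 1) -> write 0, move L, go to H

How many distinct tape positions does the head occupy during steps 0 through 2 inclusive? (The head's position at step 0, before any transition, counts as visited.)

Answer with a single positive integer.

Answer: 2

Derivation:
Step 1: in state A at pos 0, read 0 -> (A,0)->write 0,move L,goto D. Now: state=D, head=-1, tape[-2..1]=0000 (head:  ^)
Step 2: in state D at pos -1, read 0 -> (D,0)->write 1,move R,goto B. Now: state=B, head=0, tape[-2..1]=0100 (head:   ^)
Head positions at steps 0..2: starting at 0, distinct positions visited = {-1, 0} -> 2 position(s)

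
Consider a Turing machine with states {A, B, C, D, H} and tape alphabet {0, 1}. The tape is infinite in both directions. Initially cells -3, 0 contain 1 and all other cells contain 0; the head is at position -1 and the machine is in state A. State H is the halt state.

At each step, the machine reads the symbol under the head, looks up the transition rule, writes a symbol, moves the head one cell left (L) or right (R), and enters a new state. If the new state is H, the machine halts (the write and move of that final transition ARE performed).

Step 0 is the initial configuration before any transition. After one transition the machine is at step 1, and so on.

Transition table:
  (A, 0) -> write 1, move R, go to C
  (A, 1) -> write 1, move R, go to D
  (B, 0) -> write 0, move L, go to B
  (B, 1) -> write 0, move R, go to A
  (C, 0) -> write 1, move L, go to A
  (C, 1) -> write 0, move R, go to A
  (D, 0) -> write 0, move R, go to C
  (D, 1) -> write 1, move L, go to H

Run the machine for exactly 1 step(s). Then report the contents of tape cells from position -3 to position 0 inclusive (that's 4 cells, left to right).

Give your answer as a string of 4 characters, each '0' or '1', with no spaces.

Answer: 1011

Derivation:
Step 1: in state A at pos -1, read 0 -> (A,0)->write 1,move R,goto C. Now: state=C, head=0, tape[-4..1]=010110 (head:     ^)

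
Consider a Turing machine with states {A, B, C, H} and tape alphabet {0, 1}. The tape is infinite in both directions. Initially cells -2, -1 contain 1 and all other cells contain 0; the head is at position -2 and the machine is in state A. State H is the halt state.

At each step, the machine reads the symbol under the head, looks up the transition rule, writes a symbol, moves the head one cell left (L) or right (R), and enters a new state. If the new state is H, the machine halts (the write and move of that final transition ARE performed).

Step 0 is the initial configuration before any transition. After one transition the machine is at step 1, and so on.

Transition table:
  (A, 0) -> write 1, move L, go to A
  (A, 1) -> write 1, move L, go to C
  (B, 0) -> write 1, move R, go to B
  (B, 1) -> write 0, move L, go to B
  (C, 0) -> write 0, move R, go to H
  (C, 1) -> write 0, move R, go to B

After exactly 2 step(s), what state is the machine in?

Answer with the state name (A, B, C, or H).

Answer: H

Derivation:
Step 1: in state A at pos -2, read 1 -> (A,1)->write 1,move L,goto C. Now: state=C, head=-3, tape[-4..0]=00110 (head:  ^)
Step 2: in state C at pos -3, read 0 -> (C,0)->write 0,move R,goto H. Now: state=H, head=-2, tape[-4..0]=00110 (head:   ^)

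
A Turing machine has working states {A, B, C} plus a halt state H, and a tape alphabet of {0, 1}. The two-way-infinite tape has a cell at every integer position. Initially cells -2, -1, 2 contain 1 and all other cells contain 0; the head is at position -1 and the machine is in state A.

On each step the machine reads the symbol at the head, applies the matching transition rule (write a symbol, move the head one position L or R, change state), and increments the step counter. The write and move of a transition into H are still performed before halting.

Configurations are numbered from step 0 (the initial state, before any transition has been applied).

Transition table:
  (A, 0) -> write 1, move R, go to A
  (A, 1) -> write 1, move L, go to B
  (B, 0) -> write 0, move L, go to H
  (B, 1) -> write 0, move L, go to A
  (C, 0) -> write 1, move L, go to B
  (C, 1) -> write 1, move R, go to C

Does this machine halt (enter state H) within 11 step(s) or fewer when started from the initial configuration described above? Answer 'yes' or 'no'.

Answer: yes

Derivation:
Step 1: in state A at pos -1, read 1 -> (A,1)->write 1,move L,goto B. Now: state=B, head=-2, tape[-3..3]=0110010 (head:  ^)
Step 2: in state B at pos -2, read 1 -> (B,1)->write 0,move L,goto A. Now: state=A, head=-3, tape[-4..3]=00010010 (head:  ^)
Step 3: in state A at pos -3, read 0 -> (A,0)->write 1,move R,goto A. Now: state=A, head=-2, tape[-4..3]=01010010 (head:   ^)
Step 4: in state A at pos -2, read 0 -> (A,0)->write 1,move R,goto A. Now: state=A, head=-1, tape[-4..3]=01110010 (head:    ^)
Step 5: in state A at pos -1, read 1 -> (A,1)->write 1,move L,goto B. Now: state=B, head=-2, tape[-4..3]=01110010 (head:   ^)
Step 6: in state B at pos -2, read 1 -> (B,1)->write 0,move L,goto A. Now: state=A, head=-3, tape[-4..3]=01010010 (head:  ^)
Step 7: in state A at pos -3, read 1 -> (A,1)->write 1,move L,goto B. Now: state=B, head=-4, tape[-5..3]=001010010 (head:  ^)
Step 8: in state B at pos -4, read 0 -> (B,0)->write 0,move L,goto H. Now: state=H, head=-5, tape[-6..3]=0001010010 (head:  ^)
State H reached at step 8; 8 <= 11 -> yes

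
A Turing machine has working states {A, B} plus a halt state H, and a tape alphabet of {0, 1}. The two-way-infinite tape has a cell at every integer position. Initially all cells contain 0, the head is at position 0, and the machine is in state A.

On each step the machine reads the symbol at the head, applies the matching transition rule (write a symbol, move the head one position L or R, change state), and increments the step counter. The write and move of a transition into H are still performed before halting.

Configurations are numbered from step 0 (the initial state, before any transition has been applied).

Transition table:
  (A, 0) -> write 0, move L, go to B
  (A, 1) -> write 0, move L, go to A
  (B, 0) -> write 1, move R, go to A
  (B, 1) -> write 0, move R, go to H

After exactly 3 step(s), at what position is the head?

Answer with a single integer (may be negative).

Answer: -1

Derivation:
Step 1: in state A at pos 0, read 0 -> (A,0)->write 0,move L,goto B. Now: state=B, head=-1, tape[-2..1]=0000 (head:  ^)
Step 2: in state B at pos -1, read 0 -> (B,0)->write 1,move R,goto A. Now: state=A, head=0, tape[-2..1]=0100 (head:   ^)
Step 3: in state A at pos 0, read 0 -> (A,0)->write 0,move L,goto B. Now: state=B, head=-1, tape[-2..1]=0100 (head:  ^)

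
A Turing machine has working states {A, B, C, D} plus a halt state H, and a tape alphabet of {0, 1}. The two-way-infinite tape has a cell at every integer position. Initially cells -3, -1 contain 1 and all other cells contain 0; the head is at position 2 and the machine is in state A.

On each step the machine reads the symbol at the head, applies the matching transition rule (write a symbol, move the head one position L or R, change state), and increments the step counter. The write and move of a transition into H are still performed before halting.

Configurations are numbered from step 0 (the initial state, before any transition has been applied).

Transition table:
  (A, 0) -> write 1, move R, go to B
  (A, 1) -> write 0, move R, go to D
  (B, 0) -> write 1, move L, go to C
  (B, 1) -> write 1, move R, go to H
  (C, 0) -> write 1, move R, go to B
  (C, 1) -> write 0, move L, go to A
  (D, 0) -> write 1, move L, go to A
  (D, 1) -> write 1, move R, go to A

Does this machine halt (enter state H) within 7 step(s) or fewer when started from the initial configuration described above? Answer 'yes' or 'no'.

Answer: no

Derivation:
Step 1: in state A at pos 2, read 0 -> (A,0)->write 1,move R,goto B. Now: state=B, head=3, tape[-4..4]=010100100 (head:        ^)
Step 2: in state B at pos 3, read 0 -> (B,0)->write 1,move L,goto C. Now: state=C, head=2, tape[-4..4]=010100110 (head:       ^)
Step 3: in state C at pos 2, read 1 -> (C,1)->write 0,move L,goto A. Now: state=A, head=1, tape[-4..4]=010100010 (head:      ^)
Step 4: in state A at pos 1, read 0 -> (A,0)->write 1,move R,goto B. Now: state=B, head=2, tape[-4..4]=010101010 (head:       ^)
Step 5: in state B at pos 2, read 0 -> (B,0)->write 1,move L,goto C. Now: state=C, head=1, tape[-4..4]=010101110 (head:      ^)
Step 6: in state C at pos 1, read 1 -> (C,1)->write 0,move L,goto A. Now: state=A, head=0, tape[-4..4]=010100110 (head:     ^)
Step 7: in state A at pos 0, read 0 -> (A,0)->write 1,move R,goto B. Now: state=B, head=1, tape[-4..4]=010110110 (head:      ^)
After 7 step(s): state = B (not H) -> not halted within 7 -> no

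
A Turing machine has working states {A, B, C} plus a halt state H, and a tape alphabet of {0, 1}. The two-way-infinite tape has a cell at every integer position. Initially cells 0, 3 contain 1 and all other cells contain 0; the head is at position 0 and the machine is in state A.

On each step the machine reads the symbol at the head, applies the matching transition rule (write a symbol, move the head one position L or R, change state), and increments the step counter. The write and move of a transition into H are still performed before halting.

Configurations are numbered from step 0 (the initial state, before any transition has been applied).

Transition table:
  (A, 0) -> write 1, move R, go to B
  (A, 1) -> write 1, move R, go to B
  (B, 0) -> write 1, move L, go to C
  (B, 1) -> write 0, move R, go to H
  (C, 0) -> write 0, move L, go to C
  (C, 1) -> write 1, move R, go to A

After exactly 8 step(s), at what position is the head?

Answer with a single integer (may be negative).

Step 1: in state A at pos 0, read 1 -> (A,1)->write 1,move R,goto B. Now: state=B, head=1, tape[-1..4]=010010 (head:   ^)
Step 2: in state B at pos 1, read 0 -> (B,0)->write 1,move L,goto C. Now: state=C, head=0, tape[-1..4]=011010 (head:  ^)
Step 3: in state C at pos 0, read 1 -> (C,1)->write 1,move R,goto A. Now: state=A, head=1, tape[-1..4]=011010 (head:   ^)
Step 4: in state A at pos 1, read 1 -> (A,1)->write 1,move R,goto B. Now: state=B, head=2, tape[-1..4]=011010 (head:    ^)
Step 5: in state B at pos 2, read 0 -> (B,0)->write 1,move L,goto C. Now: state=C, head=1, tape[-1..4]=011110 (head:   ^)
Step 6: in state C at pos 1, read 1 -> (C,1)->write 1,move R,goto A. Now: state=A, head=2, tape[-1..4]=011110 (head:    ^)
Step 7: in state A at pos 2, read 1 -> (A,1)->write 1,move R,goto B. Now: state=B, head=3, tape[-1..4]=011110 (head:     ^)
Step 8: in state B at pos 3, read 1 -> (B,1)->write 0,move R,goto H. Now: state=H, head=4, tape[-1..5]=0111000 (head:      ^)

Answer: 4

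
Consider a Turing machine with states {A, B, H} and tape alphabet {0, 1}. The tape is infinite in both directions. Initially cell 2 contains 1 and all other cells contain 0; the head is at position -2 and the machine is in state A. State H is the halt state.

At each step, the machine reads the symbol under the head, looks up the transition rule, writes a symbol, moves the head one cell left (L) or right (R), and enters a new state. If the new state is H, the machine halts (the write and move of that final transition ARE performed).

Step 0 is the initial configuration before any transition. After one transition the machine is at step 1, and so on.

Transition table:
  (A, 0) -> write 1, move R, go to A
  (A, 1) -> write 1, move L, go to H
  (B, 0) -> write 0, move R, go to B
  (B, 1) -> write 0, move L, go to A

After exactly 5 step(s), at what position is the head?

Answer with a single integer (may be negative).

Answer: 1

Derivation:
Step 1: in state A at pos -2, read 0 -> (A,0)->write 1,move R,goto A. Now: state=A, head=-1, tape[-3..3]=0100010 (head:   ^)
Step 2: in state A at pos -1, read 0 -> (A,0)->write 1,move R,goto A. Now: state=A, head=0, tape[-3..3]=0110010 (head:    ^)
Step 3: in state A at pos 0, read 0 -> (A,0)->write 1,move R,goto A. Now: state=A, head=1, tape[-3..3]=0111010 (head:     ^)
Step 4: in state A at pos 1, read 0 -> (A,0)->write 1,move R,goto A. Now: state=A, head=2, tape[-3..3]=0111110 (head:      ^)
Step 5: in state A at pos 2, read 1 -> (A,1)->write 1,move L,goto H. Now: state=H, head=1, tape[-3..3]=0111110 (head:     ^)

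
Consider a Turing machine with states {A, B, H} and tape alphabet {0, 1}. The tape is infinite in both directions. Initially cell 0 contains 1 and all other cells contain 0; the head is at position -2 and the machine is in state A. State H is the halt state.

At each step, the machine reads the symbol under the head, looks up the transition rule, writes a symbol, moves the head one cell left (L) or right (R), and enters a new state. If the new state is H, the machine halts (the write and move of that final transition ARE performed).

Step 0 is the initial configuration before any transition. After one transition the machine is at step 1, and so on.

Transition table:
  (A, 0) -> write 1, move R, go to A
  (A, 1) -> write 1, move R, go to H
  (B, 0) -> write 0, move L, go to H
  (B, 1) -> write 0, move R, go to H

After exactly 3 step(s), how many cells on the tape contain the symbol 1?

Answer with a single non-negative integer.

Step 1: in state A at pos -2, read 0 -> (A,0)->write 1,move R,goto A. Now: state=A, head=-1, tape[-3..1]=01010 (head:   ^)
Step 2: in state A at pos -1, read 0 -> (A,0)->write 1,move R,goto A. Now: state=A, head=0, tape[-3..1]=01110 (head:    ^)
Step 3: in state A at pos 0, read 1 -> (A,1)->write 1,move R,goto H. Now: state=H, head=1, tape[-3..2]=011100 (head:     ^)
Cells containing 1 after step 3: {-2, -1, 0} -> 3 cell(s)

Answer: 3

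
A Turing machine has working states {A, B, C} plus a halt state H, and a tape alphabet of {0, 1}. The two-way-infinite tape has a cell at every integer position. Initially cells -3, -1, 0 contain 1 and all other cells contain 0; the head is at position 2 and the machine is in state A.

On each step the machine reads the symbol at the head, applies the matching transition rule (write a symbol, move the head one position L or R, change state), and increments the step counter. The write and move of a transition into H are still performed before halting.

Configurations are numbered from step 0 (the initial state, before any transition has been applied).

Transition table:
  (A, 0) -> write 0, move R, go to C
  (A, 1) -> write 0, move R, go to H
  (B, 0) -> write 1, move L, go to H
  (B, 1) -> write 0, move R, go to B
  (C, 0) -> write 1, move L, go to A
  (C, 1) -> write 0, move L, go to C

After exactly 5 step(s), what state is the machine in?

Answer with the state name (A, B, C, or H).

Step 1: in state A at pos 2, read 0 -> (A,0)->write 0,move R,goto C. Now: state=C, head=3, tape[-4..4]=010110000 (head:        ^)
Step 2: in state C at pos 3, read 0 -> (C,0)->write 1,move L,goto A. Now: state=A, head=2, tape[-4..4]=010110010 (head:       ^)
Step 3: in state A at pos 2, read 0 -> (A,0)->write 0,move R,goto C. Now: state=C, head=3, tape[-4..4]=010110010 (head:        ^)
Step 4: in state C at pos 3, read 1 -> (C,1)->write 0,move L,goto C. Now: state=C, head=2, tape[-4..4]=010110000 (head:       ^)
Step 5: in state C at pos 2, read 0 -> (C,0)->write 1,move L,goto A. Now: state=A, head=1, tape[-4..4]=010110100 (head:      ^)

Answer: A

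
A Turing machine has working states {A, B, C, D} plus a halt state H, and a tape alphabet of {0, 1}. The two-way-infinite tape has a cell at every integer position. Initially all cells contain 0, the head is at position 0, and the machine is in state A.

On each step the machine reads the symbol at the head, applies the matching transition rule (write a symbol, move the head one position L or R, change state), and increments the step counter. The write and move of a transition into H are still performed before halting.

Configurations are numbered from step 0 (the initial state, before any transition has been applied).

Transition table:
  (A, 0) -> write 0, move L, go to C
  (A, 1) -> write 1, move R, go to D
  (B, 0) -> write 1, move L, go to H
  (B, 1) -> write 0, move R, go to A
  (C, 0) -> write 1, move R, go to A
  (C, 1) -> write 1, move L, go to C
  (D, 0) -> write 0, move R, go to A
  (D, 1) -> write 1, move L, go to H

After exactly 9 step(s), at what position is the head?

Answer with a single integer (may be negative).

Answer: 1

Derivation:
Step 1: in state A at pos 0, read 0 -> (A,0)->write 0,move L,goto C. Now: state=C, head=-1, tape[-2..1]=0000 (head:  ^)
Step 2: in state C at pos -1, read 0 -> (C,0)->write 1,move R,goto A. Now: state=A, head=0, tape[-2..1]=0100 (head:   ^)
Step 3: in state A at pos 0, read 0 -> (A,0)->write 0,move L,goto C. Now: state=C, head=-1, tape[-2..1]=0100 (head:  ^)
Step 4: in state C at pos -1, read 1 -> (C,1)->write 1,move L,goto C. Now: state=C, head=-2, tape[-3..1]=00100 (head:  ^)
Step 5: in state C at pos -2, read 0 -> (C,0)->write 1,move R,goto A. Now: state=A, head=-1, tape[-3..1]=01100 (head:   ^)
Step 6: in state A at pos -1, read 1 -> (A,1)->write 1,move R,goto D. Now: state=D, head=0, tape[-3..1]=01100 (head:    ^)
Step 7: in state D at pos 0, read 0 -> (D,0)->write 0,move R,goto A. Now: state=A, head=1, tape[-3..2]=011000 (head:     ^)
Step 8: in state A at pos 1, read 0 -> (A,0)->write 0,move L,goto C. Now: state=C, head=0, tape[-3..2]=011000 (head:    ^)
Step 9: in state C at pos 0, read 0 -> (C,0)->write 1,move R,goto A. Now: state=A, head=1, tape[-3..2]=011100 (head:     ^)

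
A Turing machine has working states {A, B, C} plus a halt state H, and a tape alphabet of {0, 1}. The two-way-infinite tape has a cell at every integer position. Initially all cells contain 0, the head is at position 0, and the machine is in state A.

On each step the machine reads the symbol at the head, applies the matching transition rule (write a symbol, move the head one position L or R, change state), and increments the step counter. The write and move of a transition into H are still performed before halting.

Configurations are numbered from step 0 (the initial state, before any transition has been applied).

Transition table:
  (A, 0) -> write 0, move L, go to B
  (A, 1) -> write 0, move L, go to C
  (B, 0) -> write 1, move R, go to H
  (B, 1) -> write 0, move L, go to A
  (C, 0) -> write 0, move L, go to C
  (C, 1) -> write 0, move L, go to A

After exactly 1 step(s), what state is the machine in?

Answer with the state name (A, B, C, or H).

Step 1: in state A at pos 0, read 0 -> (A,0)->write 0,move L,goto B. Now: state=B, head=-1, tape[-2..1]=0000 (head:  ^)

Answer: B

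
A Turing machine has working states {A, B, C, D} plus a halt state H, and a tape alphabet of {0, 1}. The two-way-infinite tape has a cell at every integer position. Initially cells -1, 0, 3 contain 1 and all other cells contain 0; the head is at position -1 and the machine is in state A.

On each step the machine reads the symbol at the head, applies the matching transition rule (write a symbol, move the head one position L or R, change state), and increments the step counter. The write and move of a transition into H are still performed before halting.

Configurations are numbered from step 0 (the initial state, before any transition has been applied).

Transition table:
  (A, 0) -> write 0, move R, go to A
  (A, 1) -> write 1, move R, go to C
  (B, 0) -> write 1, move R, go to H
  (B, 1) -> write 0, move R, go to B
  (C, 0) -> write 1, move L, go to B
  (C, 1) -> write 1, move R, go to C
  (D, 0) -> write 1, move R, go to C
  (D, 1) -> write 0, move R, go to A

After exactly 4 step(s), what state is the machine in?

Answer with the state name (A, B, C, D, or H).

Step 1: in state A at pos -1, read 1 -> (A,1)->write 1,move R,goto C. Now: state=C, head=0, tape[-2..4]=0110010 (head:   ^)
Step 2: in state C at pos 0, read 1 -> (C,1)->write 1,move R,goto C. Now: state=C, head=1, tape[-2..4]=0110010 (head:    ^)
Step 3: in state C at pos 1, read 0 -> (C,0)->write 1,move L,goto B. Now: state=B, head=0, tape[-2..4]=0111010 (head:   ^)
Step 4: in state B at pos 0, read 1 -> (B,1)->write 0,move R,goto B. Now: state=B, head=1, tape[-2..4]=0101010 (head:    ^)

Answer: B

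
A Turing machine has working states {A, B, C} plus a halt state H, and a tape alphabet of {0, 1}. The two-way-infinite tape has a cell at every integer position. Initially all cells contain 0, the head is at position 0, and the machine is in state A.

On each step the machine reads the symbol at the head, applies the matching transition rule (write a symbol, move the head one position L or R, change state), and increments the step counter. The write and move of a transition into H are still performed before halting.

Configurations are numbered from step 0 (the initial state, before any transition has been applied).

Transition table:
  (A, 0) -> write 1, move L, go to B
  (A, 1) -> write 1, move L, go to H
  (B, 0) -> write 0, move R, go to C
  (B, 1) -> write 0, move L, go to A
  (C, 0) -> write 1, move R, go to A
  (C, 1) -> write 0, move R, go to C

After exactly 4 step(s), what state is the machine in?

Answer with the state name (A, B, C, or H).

Answer: A

Derivation:
Step 1: in state A at pos 0, read 0 -> (A,0)->write 1,move L,goto B. Now: state=B, head=-1, tape[-2..1]=0010 (head:  ^)
Step 2: in state B at pos -1, read 0 -> (B,0)->write 0,move R,goto C. Now: state=C, head=0, tape[-2..1]=0010 (head:   ^)
Step 3: in state C at pos 0, read 1 -> (C,1)->write 0,move R,goto C. Now: state=C, head=1, tape[-2..2]=00000 (head:    ^)
Step 4: in state C at pos 1, read 0 -> (C,0)->write 1,move R,goto A. Now: state=A, head=2, tape[-2..3]=000100 (head:     ^)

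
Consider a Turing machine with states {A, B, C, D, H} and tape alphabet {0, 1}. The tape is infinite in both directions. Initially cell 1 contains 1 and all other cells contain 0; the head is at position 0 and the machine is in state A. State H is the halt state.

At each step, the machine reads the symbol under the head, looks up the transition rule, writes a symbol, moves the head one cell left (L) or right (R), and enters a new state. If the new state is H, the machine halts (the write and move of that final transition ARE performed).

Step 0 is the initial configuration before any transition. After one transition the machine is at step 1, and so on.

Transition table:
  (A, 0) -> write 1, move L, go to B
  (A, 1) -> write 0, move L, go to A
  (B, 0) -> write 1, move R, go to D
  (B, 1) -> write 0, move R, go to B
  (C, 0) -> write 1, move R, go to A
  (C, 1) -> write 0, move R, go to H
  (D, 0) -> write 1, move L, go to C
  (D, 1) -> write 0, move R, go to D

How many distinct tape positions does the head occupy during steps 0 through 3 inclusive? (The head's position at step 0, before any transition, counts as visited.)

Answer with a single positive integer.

Step 1: in state A at pos 0, read 0 -> (A,0)->write 1,move L,goto B. Now: state=B, head=-1, tape[-2..2]=00110 (head:  ^)
Step 2: in state B at pos -1, read 0 -> (B,0)->write 1,move R,goto D. Now: state=D, head=0, tape[-2..2]=01110 (head:   ^)
Step 3: in state D at pos 0, read 1 -> (D,1)->write 0,move R,goto D. Now: state=D, head=1, tape[-2..2]=01010 (head:    ^)
Head positions at steps 0..3: starting at 0, distinct positions visited = {-1, 0, 1} -> 3 position(s)

Answer: 3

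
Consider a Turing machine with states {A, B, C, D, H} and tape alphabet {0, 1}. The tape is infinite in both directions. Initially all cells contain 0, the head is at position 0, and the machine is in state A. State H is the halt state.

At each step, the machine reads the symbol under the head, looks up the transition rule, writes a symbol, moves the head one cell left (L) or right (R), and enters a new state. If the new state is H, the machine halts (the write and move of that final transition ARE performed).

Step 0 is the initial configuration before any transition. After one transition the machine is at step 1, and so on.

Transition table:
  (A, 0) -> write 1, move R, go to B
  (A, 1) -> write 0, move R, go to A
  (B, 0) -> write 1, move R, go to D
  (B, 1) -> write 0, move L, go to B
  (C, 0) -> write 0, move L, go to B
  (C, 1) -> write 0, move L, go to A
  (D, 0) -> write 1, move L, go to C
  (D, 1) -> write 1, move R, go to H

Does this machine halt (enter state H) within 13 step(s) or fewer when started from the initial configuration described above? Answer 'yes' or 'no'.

Step 1: in state A at pos 0, read 0 -> (A,0)->write 1,move R,goto B. Now: state=B, head=1, tape[-1..2]=0100 (head:   ^)
Step 2: in state B at pos 1, read 0 -> (B,0)->write 1,move R,goto D. Now: state=D, head=2, tape[-1..3]=01100 (head:    ^)
Step 3: in state D at pos 2, read 0 -> (D,0)->write 1,move L,goto C. Now: state=C, head=1, tape[-1..3]=01110 (head:   ^)
Step 4: in state C at pos 1, read 1 -> (C,1)->write 0,move L,goto A. Now: state=A, head=0, tape[-1..3]=01010 (head:  ^)
Step 5: in state A at pos 0, read 1 -> (A,1)->write 0,move R,goto A. Now: state=A, head=1, tape[-1..3]=00010 (head:   ^)
Step 6: in state A at pos 1, read 0 -> (A,0)->write 1,move R,goto B. Now: state=B, head=2, tape[-1..3]=00110 (head:    ^)
Step 7: in state B at pos 2, read 1 -> (B,1)->write 0,move L,goto B. Now: state=B, head=1, tape[-1..3]=00100 (head:   ^)
Step 8: in state B at pos 1, read 1 -> (B,1)->write 0,move L,goto B. Now: state=B, head=0, tape[-1..3]=00000 (head:  ^)
Step 9: in state B at pos 0, read 0 -> (B,0)->write 1,move R,goto D. Now: state=D, head=1, tape[-1..3]=01000 (head:   ^)
Step 10: in state D at pos 1, read 0 -> (D,0)->write 1,move L,goto C. Now: state=C, head=0, tape[-1..3]=01100 (head:  ^)
Step 11: in state C at pos 0, read 1 -> (C,1)->write 0,move L,goto A. Now: state=A, head=-1, tape[-2..3]=000100 (head:  ^)
Step 12: in state A at pos -1, read 0 -> (A,0)->write 1,move R,goto B. Now: state=B, head=0, tape[-2..3]=010100 (head:   ^)
Step 13: in state B at pos 0, read 0 -> (B,0)->write 1,move R,goto D. Now: state=D, head=1, tape[-2..3]=011100 (head:    ^)
After 13 step(s): state = D (not H) -> not halted within 13 -> no

Answer: no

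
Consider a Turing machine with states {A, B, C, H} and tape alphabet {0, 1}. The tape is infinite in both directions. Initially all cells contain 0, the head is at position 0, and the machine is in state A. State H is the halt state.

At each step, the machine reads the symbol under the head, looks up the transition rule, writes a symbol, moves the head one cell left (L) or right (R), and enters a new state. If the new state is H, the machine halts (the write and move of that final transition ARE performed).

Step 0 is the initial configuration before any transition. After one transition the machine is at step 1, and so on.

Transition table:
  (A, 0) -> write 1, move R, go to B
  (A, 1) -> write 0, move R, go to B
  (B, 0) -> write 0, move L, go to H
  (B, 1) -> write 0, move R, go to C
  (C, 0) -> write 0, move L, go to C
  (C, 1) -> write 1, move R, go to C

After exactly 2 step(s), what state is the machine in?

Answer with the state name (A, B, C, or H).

Answer: H

Derivation:
Step 1: in state A at pos 0, read 0 -> (A,0)->write 1,move R,goto B. Now: state=B, head=1, tape[-1..2]=0100 (head:   ^)
Step 2: in state B at pos 1, read 0 -> (B,0)->write 0,move L,goto H. Now: state=H, head=0, tape[-1..2]=0100 (head:  ^)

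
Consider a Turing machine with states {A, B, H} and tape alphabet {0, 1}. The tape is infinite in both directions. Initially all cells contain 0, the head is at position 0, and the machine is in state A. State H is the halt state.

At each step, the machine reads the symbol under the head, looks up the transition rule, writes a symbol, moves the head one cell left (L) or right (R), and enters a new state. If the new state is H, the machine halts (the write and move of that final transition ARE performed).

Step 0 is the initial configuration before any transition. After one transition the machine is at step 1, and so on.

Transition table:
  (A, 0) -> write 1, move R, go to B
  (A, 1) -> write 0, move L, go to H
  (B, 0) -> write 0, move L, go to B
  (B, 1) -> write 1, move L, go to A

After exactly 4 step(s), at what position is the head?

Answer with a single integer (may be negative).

Answer: 0

Derivation:
Step 1: in state A at pos 0, read 0 -> (A,0)->write 1,move R,goto B. Now: state=B, head=1, tape[-1..2]=0100 (head:   ^)
Step 2: in state B at pos 1, read 0 -> (B,0)->write 0,move L,goto B. Now: state=B, head=0, tape[-1..2]=0100 (head:  ^)
Step 3: in state B at pos 0, read 1 -> (B,1)->write 1,move L,goto A. Now: state=A, head=-1, tape[-2..2]=00100 (head:  ^)
Step 4: in state A at pos -1, read 0 -> (A,0)->write 1,move R,goto B. Now: state=B, head=0, tape[-2..2]=01100 (head:   ^)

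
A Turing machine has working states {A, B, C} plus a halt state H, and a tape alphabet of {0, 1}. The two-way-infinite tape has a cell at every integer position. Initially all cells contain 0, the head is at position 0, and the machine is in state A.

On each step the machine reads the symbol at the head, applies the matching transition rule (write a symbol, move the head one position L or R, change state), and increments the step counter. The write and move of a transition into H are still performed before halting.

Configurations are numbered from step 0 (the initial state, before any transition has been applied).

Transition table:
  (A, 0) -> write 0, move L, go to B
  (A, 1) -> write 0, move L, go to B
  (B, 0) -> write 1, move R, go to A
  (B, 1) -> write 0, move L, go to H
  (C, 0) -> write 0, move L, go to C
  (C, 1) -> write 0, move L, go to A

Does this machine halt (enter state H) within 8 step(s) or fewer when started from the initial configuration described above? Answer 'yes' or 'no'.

Step 1: in state A at pos 0, read 0 -> (A,0)->write 0,move L,goto B. Now: state=B, head=-1, tape[-2..1]=0000 (head:  ^)
Step 2: in state B at pos -1, read 0 -> (B,0)->write 1,move R,goto A. Now: state=A, head=0, tape[-2..1]=0100 (head:   ^)
Step 3: in state A at pos 0, read 0 -> (A,0)->write 0,move L,goto B. Now: state=B, head=-1, tape[-2..1]=0100 (head:  ^)
Step 4: in state B at pos -1, read 1 -> (B,1)->write 0,move L,goto H. Now: state=H, head=-2, tape[-3..1]=00000 (head:  ^)
State H reached at step 4; 4 <= 8 -> yes

Answer: yes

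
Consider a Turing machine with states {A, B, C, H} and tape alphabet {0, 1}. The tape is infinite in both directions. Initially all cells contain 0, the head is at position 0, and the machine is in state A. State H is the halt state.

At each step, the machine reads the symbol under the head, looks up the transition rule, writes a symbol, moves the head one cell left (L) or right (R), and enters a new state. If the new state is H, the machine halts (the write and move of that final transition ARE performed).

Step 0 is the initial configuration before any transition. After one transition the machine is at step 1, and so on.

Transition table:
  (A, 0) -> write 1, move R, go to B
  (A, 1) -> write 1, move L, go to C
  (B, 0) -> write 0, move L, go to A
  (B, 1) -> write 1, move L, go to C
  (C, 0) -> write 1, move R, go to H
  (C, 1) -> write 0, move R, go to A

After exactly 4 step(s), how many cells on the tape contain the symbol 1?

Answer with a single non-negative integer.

Answer: 2

Derivation:
Step 1: in state A at pos 0, read 0 -> (A,0)->write 1,move R,goto B. Now: state=B, head=1, tape[-1..2]=0100 (head:   ^)
Step 2: in state B at pos 1, read 0 -> (B,0)->write 0,move L,goto A. Now: state=A, head=0, tape[-1..2]=0100 (head:  ^)
Step 3: in state A at pos 0, read 1 -> (A,1)->write 1,move L,goto C. Now: state=C, head=-1, tape[-2..2]=00100 (head:  ^)
Step 4: in state C at pos -1, read 0 -> (C,0)->write 1,move R,goto H. Now: state=H, head=0, tape[-2..2]=01100 (head:   ^)
Cells containing 1 after step 4: {-1, 0} -> 2 cell(s)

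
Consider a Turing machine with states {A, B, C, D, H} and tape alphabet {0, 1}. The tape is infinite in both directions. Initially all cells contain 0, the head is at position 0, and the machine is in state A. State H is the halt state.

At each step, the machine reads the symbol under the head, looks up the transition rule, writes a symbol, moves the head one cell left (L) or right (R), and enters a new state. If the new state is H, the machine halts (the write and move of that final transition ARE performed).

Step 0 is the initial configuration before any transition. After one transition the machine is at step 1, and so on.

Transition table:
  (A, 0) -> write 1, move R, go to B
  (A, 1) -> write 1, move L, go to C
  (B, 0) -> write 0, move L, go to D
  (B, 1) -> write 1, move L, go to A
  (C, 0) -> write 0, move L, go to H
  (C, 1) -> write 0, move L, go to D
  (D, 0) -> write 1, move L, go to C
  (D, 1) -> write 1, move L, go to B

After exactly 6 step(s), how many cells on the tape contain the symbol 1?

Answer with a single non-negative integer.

Answer: 2

Derivation:
Step 1: in state A at pos 0, read 0 -> (A,0)->write 1,move R,goto B. Now: state=B, head=1, tape[-1..2]=0100 (head:   ^)
Step 2: in state B at pos 1, read 0 -> (B,0)->write 0,move L,goto D. Now: state=D, head=0, tape[-1..2]=0100 (head:  ^)
Step 3: in state D at pos 0, read 1 -> (D,1)->write 1,move L,goto B. Now: state=B, head=-1, tape[-2..2]=00100 (head:  ^)
Step 4: in state B at pos -1, read 0 -> (B,0)->write 0,move L,goto D. Now: state=D, head=-2, tape[-3..2]=000100 (head:  ^)
Step 5: in state D at pos -2, read 0 -> (D,0)->write 1,move L,goto C. Now: state=C, head=-3, tape[-4..2]=0010100 (head:  ^)
Step 6: in state C at pos -3, read 0 -> (C,0)->write 0,move L,goto H. Now: state=H, head=-4, tape[-5..2]=00010100 (head:  ^)
Cells containing 1 after step 6: {-2, 0} -> 2 cell(s)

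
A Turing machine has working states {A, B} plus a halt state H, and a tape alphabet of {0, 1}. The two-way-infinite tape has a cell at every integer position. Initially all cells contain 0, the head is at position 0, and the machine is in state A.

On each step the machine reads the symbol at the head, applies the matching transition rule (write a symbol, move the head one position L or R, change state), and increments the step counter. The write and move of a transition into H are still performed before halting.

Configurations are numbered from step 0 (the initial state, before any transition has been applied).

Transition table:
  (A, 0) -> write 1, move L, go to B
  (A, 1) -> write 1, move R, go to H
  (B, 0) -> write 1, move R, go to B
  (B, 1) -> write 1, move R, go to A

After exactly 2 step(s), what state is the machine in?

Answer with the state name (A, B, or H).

Answer: B

Derivation:
Step 1: in state A at pos 0, read 0 -> (A,0)->write 1,move L,goto B. Now: state=B, head=-1, tape[-2..1]=0010 (head:  ^)
Step 2: in state B at pos -1, read 0 -> (B,0)->write 1,move R,goto B. Now: state=B, head=0, tape[-2..1]=0110 (head:   ^)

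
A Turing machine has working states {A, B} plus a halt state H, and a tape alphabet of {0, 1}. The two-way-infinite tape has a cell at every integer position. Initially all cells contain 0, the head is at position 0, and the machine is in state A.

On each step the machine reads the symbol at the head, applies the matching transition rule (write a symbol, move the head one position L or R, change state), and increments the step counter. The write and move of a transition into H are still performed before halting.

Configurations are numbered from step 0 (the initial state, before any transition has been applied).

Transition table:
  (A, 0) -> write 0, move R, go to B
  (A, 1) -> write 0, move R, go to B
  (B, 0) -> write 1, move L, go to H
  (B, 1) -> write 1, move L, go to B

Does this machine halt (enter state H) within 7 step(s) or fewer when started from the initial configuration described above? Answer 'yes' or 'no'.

Answer: yes

Derivation:
Step 1: in state A at pos 0, read 0 -> (A,0)->write 0,move R,goto B. Now: state=B, head=1, tape[-1..2]=0000 (head:   ^)
Step 2: in state B at pos 1, read 0 -> (B,0)->write 1,move L,goto H. Now: state=H, head=0, tape[-1..2]=0010 (head:  ^)
State H reached at step 2; 2 <= 7 -> yes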